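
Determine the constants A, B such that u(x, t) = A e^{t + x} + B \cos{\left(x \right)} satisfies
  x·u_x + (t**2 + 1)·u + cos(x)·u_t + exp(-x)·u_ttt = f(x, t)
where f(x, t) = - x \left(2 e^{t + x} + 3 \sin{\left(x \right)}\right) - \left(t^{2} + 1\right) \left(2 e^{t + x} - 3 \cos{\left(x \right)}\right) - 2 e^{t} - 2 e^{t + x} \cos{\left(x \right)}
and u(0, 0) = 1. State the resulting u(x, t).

Answer: u(x, t) = - 2 e^{t + x} + 3 \cos{\left(x \right)}

Derivation:
Substitute the ansatz u = A e^{t + x} + B \cos{\left(x \right)} into the left-hand side.
Derivatives of the ansatz:
  u_x = A e^{t} e^{x} - B \sin{\left(x \right)}
  u_t = A e^{t} e^{x}
  u_ttt = A e^{t} e^{x}
Term by term:
  x·u_x = A x e^{t} e^{x} - B x \sin{\left(x \right)}
  (t**2 + 1)·u = A t^{2} e^{t} e^{x} + A e^{t} e^{x} + B t^{2} \cos{\left(x \right)} + B \cos{\left(x \right)}
  cos(x)·u_t = A e^{t} e^{x} \cos{\left(x \right)}
  exp(-x)·u_ttt = A e^{t}
So the left-hand side equals
  A t^{2} e^{t} e^{x} + A x e^{t} e^{x} + A e^{t} e^{x} \cos{\left(x \right)} + A e^{t} e^{x} + A e^{t} + B t^{2} \cos{\left(x \right)} - B x \sin{\left(x \right)} + B \cos{\left(x \right)}
This must equal f(x, t) identically; expanded, f = - 2 t^{2} e^{t} e^{x} + 3 t^{2} \cos{\left(x \right)} - 2 x e^{t} e^{x} - 3 x \sin{\left(x \right)} - 2 e^{t} e^{x} \cos{\left(x \right)} - 2 e^{t} e^{x} - 2 e^{t} + 3 \cos{\left(x \right)}.
Matching coefficients of the independent functions:
  [t^{2} \cos{\left(x \right)}, \cos{\left(x \right)}]:  B = 3
  [x \sin{\left(x \right)}]:  - B = -3
  [e^{t} e^{x}, t^{2} e^{t} e^{x}, x e^{t} e^{x}, e^{t} e^{x} \cos{\left(x \right)}, …]:  A = -2
Solving: A = -2, B = 3.
Check against the point condition:
  u(0, 0) = 1  ⟹  A + B = 1  ✓
Hence u(x, t) = - 2 e^{t + x} + 3 \cos{\left(x \right)}.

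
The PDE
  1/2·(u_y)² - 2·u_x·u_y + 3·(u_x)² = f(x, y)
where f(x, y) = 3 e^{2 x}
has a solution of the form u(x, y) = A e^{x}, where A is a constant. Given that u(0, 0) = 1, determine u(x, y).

Substitute the ansatz u = A e^{x} into the left-hand side.
Derivatives of the ansatz:
  u_y = 0
  u_x = A e^{x}
Term by term:
  1/2·(u_y)² = 0
  -2·u_x·u_y = 0
  3·(u_x)² = 3 A^{2} e^{2 x}
So the left-hand side equals
  3 A^{2} e^{2 x}
This must equal f(x, y) = 3 e^{2 x} identically.
Matching coefficients of the independent functions:
  [e^{2 x}]:  3 A^{2} = 3
These equations allow (A) = (-1) or (1).
Impose the point condition(s):
  u(0, 0) = 1  ⟹  A = 1
Only A = 1 satisfies everything.
Hence u(x, y) = e^{x}.

Answer: u(x, y) = e^{x}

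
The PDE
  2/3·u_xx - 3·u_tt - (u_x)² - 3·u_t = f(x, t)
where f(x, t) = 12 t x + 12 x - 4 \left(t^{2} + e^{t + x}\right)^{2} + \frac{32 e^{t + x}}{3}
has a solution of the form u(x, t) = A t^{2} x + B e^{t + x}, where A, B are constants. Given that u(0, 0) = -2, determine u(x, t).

Substitute the ansatz u = A t^{2} x + B e^{t + x} into the left-hand side.
Derivatives of the ansatz:
  u_xx = B e^{t} e^{x}
  u_tt = 2 A x + B e^{t} e^{x}
  u_x = A t^{2} + B e^{t} e^{x}
  u_t = 2 A t x + B e^{t} e^{x}
Term by term:
  2/3·u_xx = \frac{2 B e^{t} e^{x}}{3}
  -3·u_tt = - 6 A x - 3 B e^{t} e^{x}
  -(u_x)² = - A^{2} t^{4} - 2 A B t^{2} e^{t} e^{x} - B^{2} e^{2 t} e^{2 x}
  -3·u_t = - 6 A t x - 3 B e^{t} e^{x}
So the left-hand side equals
  - A^{2} t^{4} - 2 A B t^{2} e^{t} e^{x} - 6 A t x - 6 A x - B^{2} e^{2 t} e^{2 x} - \frac{16 B e^{t} e^{x}}{3}
This must equal f(x, t) identically; expanded, f = - 4 t^{4} - 8 t^{2} e^{t} e^{x} + 12 t x + 12 x - 4 e^{2 t} e^{2 x} + \frac{32 e^{t} e^{x}}{3}.
Matching coefficients of the independent functions:
  [t^{4}]:  - A^{2} = -4
  [x, t x]:  - 6 A = 12
  [e^{t} e^{x}]:  - \frac{16 B}{3} = \frac{32}{3}
  [e^{2 t} e^{2 x}]:  - B^{2} = -4
  [t^{2} e^{t} e^{x}]:  - 2 A B = -8
Solving: A = -2, B = -2.
Check against the point condition:
  u(0, 0) = -2  ⟹  B = -2  ✓
Hence u(x, t) = - 2 t^{2} x - 2 e^{t + x}.

Answer: u(x, t) = - 2 t^{2} x - 2 e^{t + x}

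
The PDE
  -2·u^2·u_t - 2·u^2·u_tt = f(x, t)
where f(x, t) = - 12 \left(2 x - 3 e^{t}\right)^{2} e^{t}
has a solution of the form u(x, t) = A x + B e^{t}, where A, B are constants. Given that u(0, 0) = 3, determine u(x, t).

Answer: u(x, t) = - 2 x + 3 e^{t}

Derivation:
Substitute the ansatz u = A x + B e^{t} into the left-hand side.
Derivatives of the ansatz:
  u_t = B e^{t}
  u_tt = B e^{t}
Term by term:
  -2·u^2·u_t = - 2 A^{2} B x^{2} e^{t} - 4 A B^{2} x e^{2 t} - 2 B^{3} e^{3 t}
  -2·u^2·u_tt = - 2 A^{2} B x^{2} e^{t} - 4 A B^{2} x e^{2 t} - 2 B^{3} e^{3 t}
So the left-hand side equals
  - 4 A^{2} B x^{2} e^{t} - 8 A B^{2} x e^{2 t} - 4 B^{3} e^{3 t}
This must equal f(x, t) identically; expanded, f = - 48 x^{2} e^{t} + 144 x e^{2 t} - 108 e^{3 t}.
Matching coefficients of the independent functions:
  [x e^{2 t}]:  - 8 A B^{2} = 144
  [x^{2} e^{t}]:  - 4 A^{2} B = -48
  [e^{3 t}]:  - 4 B^{3} = -108
Solving: A = -2, B = 3.
Check against the point condition:
  u(0, 0) = 3  ⟹  B = 3  ✓
Hence u(x, t) = - 2 x + 3 e^{t}.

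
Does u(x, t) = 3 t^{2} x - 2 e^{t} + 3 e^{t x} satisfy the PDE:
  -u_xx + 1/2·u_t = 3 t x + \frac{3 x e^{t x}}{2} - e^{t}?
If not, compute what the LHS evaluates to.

Evaluate each term of the left-hand side for u = 3 t^{2} x - 2 e^{t} + 3 e^{t x}.
Derivatives:
  u_xx = 3 t^{2} e^{t x}
  u_t = 6 t x + 3 x e^{t x} - 2 e^{t}
Terms:
  -u_xx = - 3 t^{2} e^{t x}
  1/2·u_t = 3 t x + \frac{3 x e^{t x}}{2} - e^{t}
Sum: LHS = - 3 t^{2} e^{t x} + 3 t x + \frac{3 x e^{t x}}{2} - e^{t}
Given right-hand side: 3 t x + \frac{3 x e^{t x}}{2} - e^{t}. Difference LHS − RHS = - 3 t^{2} e^{t x} ≠ 0, so u is not a solution.

Answer: No, the LHS evaluates to - 3 t^{2} e^{t x} + 3 t x + \frac{3 x e^{t x}}{2} - e^{t}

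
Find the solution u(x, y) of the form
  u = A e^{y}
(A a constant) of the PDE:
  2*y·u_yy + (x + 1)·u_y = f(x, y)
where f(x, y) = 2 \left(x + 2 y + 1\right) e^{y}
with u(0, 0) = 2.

Substitute the ansatz u = A e^{y} into the left-hand side.
Derivatives of the ansatz:
  u_yy = A e^{y}
  u_y = A e^{y}
Term by term:
  2*y·u_yy = 2 A y e^{y}
  (x + 1)·u_y = A x e^{y} + A e^{y}
So the left-hand side equals
  A x e^{y} + 2 A y e^{y} + A e^{y}
This must equal f(x, y) identically; expanded, f = 2 x e^{y} + 4 y e^{y} + 2 e^{y}.
Matching coefficients of the independent functions:
  [x e^{y}, e^{y}]:  A = 2
  [y e^{y}]:  2 A = 4
Solving: A = 2.
Check against the point condition:
  u(0, 0) = 2  ⟹  A = 2  ✓
Hence u(x, y) = 2 e^{y}.

Answer: u(x, y) = 2 e^{y}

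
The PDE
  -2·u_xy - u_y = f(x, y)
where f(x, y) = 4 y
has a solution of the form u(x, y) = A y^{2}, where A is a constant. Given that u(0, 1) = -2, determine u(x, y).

Substitute the ansatz u = A y^{2} into the left-hand side.
Derivatives of the ansatz:
  u_xy = 0
  u_y = 2 A y
Term by term:
  -2·u_xy = 0
  -u_y = - 2 A y
So the left-hand side equals
  - 2 A y
This must equal f(x, y) = 4 y identically.
Matching coefficients of the independent functions:
  [y]:  - 2 A = 4
Solving: A = -2.
Check against the point condition:
  u(0, 1) = -2  ⟹  A = -2  ✓
Hence u(x, y) = - 2 y^{2}.

Answer: u(x, y) = - 2 y^{2}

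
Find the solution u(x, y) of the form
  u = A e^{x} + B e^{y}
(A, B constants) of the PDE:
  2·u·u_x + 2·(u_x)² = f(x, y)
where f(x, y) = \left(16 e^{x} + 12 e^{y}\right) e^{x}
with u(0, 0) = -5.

Substitute the ansatz u = A e^{x} + B e^{y} into the left-hand side.
Derivatives of the ansatz:
  u_x = A e^{x}
Term by term:
  2·u·u_x = 2 A^{2} e^{2 x} + 2 A B e^{x} e^{y}
  2·(u_x)² = 2 A^{2} e^{2 x}
So the left-hand side equals
  4 A^{2} e^{2 x} + 2 A B e^{x} e^{y}
This must equal f(x, y) = \left(16 e^{x} + 12 e^{y}\right) e^{x} identically.
Matching coefficients of the independent functions:
  [e^{x} e^{y}]:  2 A B = 12
  [e^{2 x}]:  4 A^{2} = 16
These equations allow (A, B) = (-2, -3) or (2, 3).
Impose the point condition(s):
  u(0, 0) = -5  ⟹  A + B = -5
Only A = -2, B = -3 satisfies everything.
Hence u(x, y) = - 2 e^{x} - 3 e^{y}.

Answer: u(x, y) = - 2 e^{x} - 3 e^{y}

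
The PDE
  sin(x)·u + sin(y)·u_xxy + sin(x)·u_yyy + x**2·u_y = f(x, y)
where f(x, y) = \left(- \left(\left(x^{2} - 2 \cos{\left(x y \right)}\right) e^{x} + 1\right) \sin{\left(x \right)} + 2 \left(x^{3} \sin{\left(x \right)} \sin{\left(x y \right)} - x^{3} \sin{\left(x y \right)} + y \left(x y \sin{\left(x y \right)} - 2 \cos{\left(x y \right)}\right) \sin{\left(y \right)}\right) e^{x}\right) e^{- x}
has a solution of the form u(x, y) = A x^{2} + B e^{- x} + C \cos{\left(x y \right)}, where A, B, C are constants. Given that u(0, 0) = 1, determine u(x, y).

Substitute the ansatz u = A x^{2} + B e^{- x} + C \cos{\left(x y \right)} into the left-hand side.
Derivatives of the ansatz:
  u_xxy = C x y^{2} \sin{\left(x y \right)} - 2 C y \cos{\left(x y \right)}
  u_yyy = C x^{3} \sin{\left(x y \right)}
  u_y = - C x \sin{\left(x y \right)}
Term by term:
  sin(x)·u = A x^{2} \sin{\left(x \right)} + B e^{- x} \sin{\left(x \right)} + C \sin{\left(x \right)} \cos{\left(x y \right)}
  sin(y)·u_xxy = C x y^{2} \sin{\left(y \right)} \sin{\left(x y \right)} - 2 C y \sin{\left(y \right)} \cos{\left(x y \right)}
  sin(x)·u_yyy = C x^{3} \sin{\left(x \right)} \sin{\left(x y \right)}
  x**2·u_y = - C x^{3} \sin{\left(x y \right)}
So the left-hand side equals
  A x^{2} \sin{\left(x \right)} + B e^{- x} \sin{\left(x \right)} + C x^{3} \sin{\left(x \right)} \sin{\left(x y \right)} - C x^{3} \sin{\left(x y \right)} + C x y^{2} \sin{\left(y \right)} \sin{\left(x y \right)} - 2 C y \sin{\left(y \right)} \cos{\left(x y \right)} + C \sin{\left(x \right)} \cos{\left(x y \right)}
This must equal f(x, y) identically; expanded, f = 2 x^{3} \sin{\left(x \right)} \sin{\left(x y \right)} - 2 x^{3} \sin{\left(x y \right)} - x^{2} \sin{\left(x \right)} + 2 x y^{2} \sin{\left(y \right)} \sin{\left(x y \right)} - 4 y \sin{\left(y \right)} \cos{\left(x y \right)} + 2 \sin{\left(x \right)} \cos{\left(x y \right)} - e^{- x} \sin{\left(x \right)}.
Matching coefficients of the independent functions:
  [x^{2} \sin{\left(x \right)}]:  A = -1
  [x^{3} \sin{\left(x y \right)}]:  - C = -2
  [e^{- x} \sin{\left(x \right)}]:  B = -1
  [\sin{\left(x \right)} \cos{\left(x y \right)}, x^{3} \sin{\left(x \right)} \sin{\left(x y \right)}, x y^{2} \sin{\left(y \right)} \sin{\left(x y \right)}]:  C = 2
  [y \sin{\left(y \right)} \cos{\left(x y \right)}]:  - 2 C = -4
Solving: A = -1, B = -1, C = 2.
Check against the point condition:
  u(0, 0) = 1  ⟹  B + C = 1  ✓
Hence u(x, y) = - x^{2} + 2 \cos{\left(x y \right)} - e^{- x}.

Answer: u(x, y) = - x^{2} + 2 \cos{\left(x y \right)} - e^{- x}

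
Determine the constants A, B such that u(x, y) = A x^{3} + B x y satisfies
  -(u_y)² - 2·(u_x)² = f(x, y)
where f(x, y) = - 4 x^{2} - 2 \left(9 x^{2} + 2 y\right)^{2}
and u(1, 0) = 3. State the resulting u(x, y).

Substitute the ansatz u = A x^{3} + B x y into the left-hand side.
Derivatives of the ansatz:
  u_y = B x
  u_x = 3 A x^{2} + B y
Term by term:
  -(u_y)² = - B^{2} x^{2}
  -2·(u_x)² = - 18 A^{2} x^{4} - 12 A B x^{2} y - 2 B^{2} y^{2}
So the left-hand side equals
  - 18 A^{2} x^{4} - 12 A B x^{2} y - B^{2} x^{2} - 2 B^{2} y^{2}
This must equal f(x, y) identically; expanded, f = - 162 x^{4} - 72 x^{2} y - 4 x^{2} - 8 y^{2}.
Matching coefficients of the independent functions:
  [x^{2}]:  - B^{2} = -4
  [x^{4}]:  - 18 A^{2} = -162
  [y^{2}]:  - 2 B^{2} = -8
  [x^{2} y]:  - 12 A B = -72
These equations allow (A, B) = (-3, -2) or (3, 2).
Impose the point condition(s):
  u(1, 0) = 3  ⟹  A = 3
Only A = 3, B = 2 satisfies everything.
Hence u(x, y) = 3 x^{3} + 2 x y.

Answer: u(x, y) = 3 x^{3} + 2 x y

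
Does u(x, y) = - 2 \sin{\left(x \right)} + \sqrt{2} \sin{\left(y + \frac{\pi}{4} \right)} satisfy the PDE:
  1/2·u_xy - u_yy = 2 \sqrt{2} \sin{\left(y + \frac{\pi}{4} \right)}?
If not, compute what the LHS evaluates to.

Evaluate each term of the left-hand side for u = - 2 \sin{\left(x \right)} + \sqrt{2} \sin{\left(y + \frac{\pi}{4} \right)}.
Derivatives:
  u_xy = 0
  u_yy = - \sqrt{2} \sin{\left(y + \frac{\pi}{4} \right)}
Terms:
  1/2·u_xy = 0
  -u_yy = \sqrt{2} \sin{\left(y + \frac{\pi}{4} \right)}
Sum: LHS = \sqrt{2} \sin{\left(y + \frac{\pi}{4} \right)}
Given right-hand side: 2 \sqrt{2} \sin{\left(y + \frac{\pi}{4} \right)}. Difference LHS − RHS = - \sqrt{2} \sin{\left(y + \frac{\pi}{4} \right)} ≠ 0, so u is not a solution.

Answer: No, the LHS evaluates to \sqrt{2} \sin{\left(y + \frac{\pi}{4} \right)}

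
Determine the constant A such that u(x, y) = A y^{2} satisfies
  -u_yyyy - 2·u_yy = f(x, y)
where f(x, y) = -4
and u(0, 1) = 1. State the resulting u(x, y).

Substitute the ansatz u = A y^{2} into the left-hand side.
Derivatives of the ansatz:
  u_yyyy = 0
  u_yy = 2 A
Term by term:
  -u_yyyy = 0
  -2·u_yy = - 4 A
So the left-hand side equals
  - 4 A
This must equal f(x, y) = -4 identically.
Matching coefficients of the independent functions:
  [constant term]:  - 4 A = -4
Solving: A = 1.
Check against the point condition:
  u(0, 1) = 1  ⟹  A = 1  ✓
Hence u(x, y) = y^{2}.

Answer: u(x, y) = y^{2}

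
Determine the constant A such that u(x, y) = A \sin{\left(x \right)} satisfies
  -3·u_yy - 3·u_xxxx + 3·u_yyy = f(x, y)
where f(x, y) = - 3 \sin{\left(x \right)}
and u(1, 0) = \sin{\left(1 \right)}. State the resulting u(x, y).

Answer: u(x, y) = \sin{\left(x \right)}

Derivation:
Substitute the ansatz u = A \sin{\left(x \right)} into the left-hand side.
Derivatives of the ansatz:
  u_yy = 0
  u_xxxx = A \sin{\left(x \right)}
  u_yyy = 0
Term by term:
  -3·u_yy = 0
  -3·u_xxxx = - 3 A \sin{\left(x \right)}
  3·u_yyy = 0
So the left-hand side equals
  - 3 A \sin{\left(x \right)}
This must equal f(x, y) = - 3 \sin{\left(x \right)} identically.
Matching coefficients of the independent functions:
  [\sin{\left(x \right)}]:  - 3 A = -3
Solving: A = 1.
Check against the point condition:
  u(1, 0) = \sin{\left(1 \right)}  ⟹  A \sin{\left(1 \right)} = \sin{\left(1 \right)}  ✓
Hence u(x, y) = \sin{\left(x \right)}.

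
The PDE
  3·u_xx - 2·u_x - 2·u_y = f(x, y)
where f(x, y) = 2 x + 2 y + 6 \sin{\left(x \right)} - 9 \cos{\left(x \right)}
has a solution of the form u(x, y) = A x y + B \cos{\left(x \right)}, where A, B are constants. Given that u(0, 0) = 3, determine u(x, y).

Answer: u(x, y) = - x y + 3 \cos{\left(x \right)}

Derivation:
Substitute the ansatz u = A x y + B \cos{\left(x \right)} into the left-hand side.
Derivatives of the ansatz:
  u_xx = - B \cos{\left(x \right)}
  u_x = A y - B \sin{\left(x \right)}
  u_y = A x
Term by term:
  3·u_xx = - 3 B \cos{\left(x \right)}
  -2·u_x = - 2 A y + 2 B \sin{\left(x \right)}
  -2·u_y = - 2 A x
So the left-hand side equals
  - 2 A x - 2 A y + 2 B \sin{\left(x \right)} - 3 B \cos{\left(x \right)}
This must equal f(x, y) = 2 x + 2 y + 6 \sin{\left(x \right)} - 9 \cos{\left(x \right)} identically.
Matching coefficients of the independent functions:
  [x, y]:  - 2 A = 2
  [\sin{\left(x \right)}]:  2 B = 6
  [\cos{\left(x \right)}]:  - 3 B = -9
Solving: A = -1, B = 3.
Check against the point condition:
  u(0, 0) = 3  ⟹  B = 3  ✓
Hence u(x, y) = - x y + 3 \cos{\left(x \right)}.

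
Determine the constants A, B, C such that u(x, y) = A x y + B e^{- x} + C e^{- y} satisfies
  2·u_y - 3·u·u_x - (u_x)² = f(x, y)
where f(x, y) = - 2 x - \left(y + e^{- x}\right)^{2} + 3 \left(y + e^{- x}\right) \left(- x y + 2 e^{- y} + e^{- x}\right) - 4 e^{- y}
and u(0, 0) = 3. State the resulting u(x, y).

Substitute the ansatz u = A x y + B e^{- x} + C e^{- y} into the left-hand side.
Derivatives of the ansatz:
  u_y = A x - C e^{- y}
  u_x = A y - B e^{- x}
Term by term:
  2·u_y = 2 A x - 2 C e^{- y}
  -3·u·u_x = - 3 A^{2} x y^{2} + 3 A B x y e^{- x} - 3 A B y e^{- x} - 3 A C y e^{- y} + 3 B^{2} e^{- 2 x} + 3 B C e^{- x} e^{- y}
  -(u_x)² = - A^{2} y^{2} + 2 A B y e^{- x} - B^{2} e^{- 2 x}
So the left-hand side equals
  - 3 A^{2} x y^{2} - A^{2} y^{2} + 3 A B x y e^{- x} - A B y e^{- x} - 3 A C y e^{- y} + 2 A x + 2 B^{2} e^{- 2 x} + 3 B C e^{- x} e^{- y} - 2 C e^{- y}
This must equal f(x, y) identically; expanded, f = - 3 x y^{2} - 3 x y e^{- x} - 2 x - y^{2} + 6 y e^{- y} + y e^{- x} - 4 e^{- y} + 6 e^{- x} e^{- y} + 2 e^{- 2 x}.
Matching coefficients of the independent functions:
  [x]:  2 A = -2
  [y^{2}]:  - A^{2} = -1
  [x y^{2}]:  - 3 A^{2} = -3
  [y e^{- x}]:  - A B = 1
  [y e^{- y}]:  - 3 A C = 6
  [e^{- x} e^{- y}]:  3 B C = 6
  [x y e^{- x}]:  3 A B = -3
  [e^{- 2 x}]:  2 B^{2} = 2
  [e^{- y}]:  - 2 C = -4
Solving: A = -1, B = 1, C = 2.
Check against the point condition:
  u(0, 0) = 3  ⟹  B + C = 3  ✓
Hence u(x, y) = - x y + 2 e^{- y} + e^{- x}.

Answer: u(x, y) = - x y + 2 e^{- y} + e^{- x}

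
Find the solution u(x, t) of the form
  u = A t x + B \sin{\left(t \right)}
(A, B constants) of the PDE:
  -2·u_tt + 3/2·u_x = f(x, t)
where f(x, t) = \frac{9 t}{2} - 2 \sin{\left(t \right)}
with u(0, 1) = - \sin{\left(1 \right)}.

Substitute the ansatz u = A t x + B \sin{\left(t \right)} into the left-hand side.
Derivatives of the ansatz:
  u_tt = - B \sin{\left(t \right)}
  u_x = A t
Term by term:
  -2·u_tt = 2 B \sin{\left(t \right)}
  3/2·u_x = \frac{3 A t}{2}
So the left-hand side equals
  \frac{3 A t}{2} + 2 B \sin{\left(t \right)}
This must equal f(x, t) = \frac{9 t}{2} - 2 \sin{\left(t \right)} identically.
Matching coefficients of the independent functions:
  [t]:  \frac{3 A}{2} = \frac{9}{2}
  [\sin{\left(t \right)}]:  2 B = -2
Solving: A = 3, B = -1.
Check against the point condition:
  u(0, 1) = - \sin{\left(1 \right)}  ⟹  B \sin{\left(1 \right)} = - \sin{\left(1 \right)}  ✓
Hence u(x, t) = 3 t x - \sin{\left(t \right)}.

Answer: u(x, t) = 3 t x - \sin{\left(t \right)}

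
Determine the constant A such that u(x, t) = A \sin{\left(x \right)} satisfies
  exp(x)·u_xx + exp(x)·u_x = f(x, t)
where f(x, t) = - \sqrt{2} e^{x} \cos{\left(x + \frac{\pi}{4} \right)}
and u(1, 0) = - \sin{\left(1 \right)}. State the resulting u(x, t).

Substitute the ansatz u = A \sin{\left(x \right)} into the left-hand side.
Derivatives of the ansatz:
  u_xx = - A \sin{\left(x \right)}
  u_x = A \cos{\left(x \right)}
Term by term:
  exp(x)·u_xx = - A e^{x} \sin{\left(x \right)}
  exp(x)·u_x = A e^{x} \cos{\left(x \right)}
So the left-hand side equals
  - A e^{x} \sin{\left(x \right)} + A e^{x} \cos{\left(x \right)}
This must equal f(x, t) identically; expanded, f = e^{x} \sin{\left(x \right)} - e^{x} \cos{\left(x \right)}.
Matching coefficients of the independent functions:
  [e^{x} \sin{\left(x \right)}]:  - A = 1
  [e^{x} \cos{\left(x \right)}]:  A = -1
Solving: A = -1.
Check against the point condition:
  u(1, 0) = - \sin{\left(1 \right)}  ⟹  A \sin{\left(1 \right)} = - \sin{\left(1 \right)}  ✓
Hence u(x, t) = - \sin{\left(x \right)}.

Answer: u(x, t) = - \sin{\left(x \right)}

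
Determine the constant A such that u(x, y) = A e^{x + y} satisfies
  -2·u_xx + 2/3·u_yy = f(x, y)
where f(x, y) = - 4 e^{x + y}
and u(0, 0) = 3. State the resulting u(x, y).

Answer: u(x, y) = 3 e^{x + y}

Derivation:
Substitute the ansatz u = A e^{x + y} into the left-hand side.
Derivatives of the ansatz:
  u_xx = A e^{x} e^{y}
  u_yy = A e^{x} e^{y}
Term by term:
  -2·u_xx = - 2 A e^{x} e^{y}
  2/3·u_yy = \frac{2 A e^{x} e^{y}}{3}
So the left-hand side equals
  - \frac{4 A e^{x} e^{y}}{3}
This must equal f(x, y) identically; expanded, f = - 4 e^{x} e^{y}.
Matching coefficients of the independent functions:
  [e^{x} e^{y}]:  - \frac{4 A}{3} = -4
Solving: A = 3.
Check against the point condition:
  u(0, 0) = 3  ⟹  A = 3  ✓
Hence u(x, y) = 3 e^{x + y}.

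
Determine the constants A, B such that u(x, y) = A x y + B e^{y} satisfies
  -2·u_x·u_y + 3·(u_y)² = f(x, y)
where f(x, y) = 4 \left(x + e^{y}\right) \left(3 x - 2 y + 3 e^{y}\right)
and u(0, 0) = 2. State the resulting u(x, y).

Substitute the ansatz u = A x y + B e^{y} into the left-hand side.
Derivatives of the ansatz:
  u_x = A y
  u_y = A x + B e^{y}
Term by term:
  -2·u_x·u_y = - 2 A^{2} x y - 2 A B y e^{y}
  3·(u_y)² = 3 A^{2} x^{2} + 6 A B x e^{y} + 3 B^{2} e^{2 y}
So the left-hand side equals
  3 A^{2} x^{2} - 2 A^{2} x y + 6 A B x e^{y} - 2 A B y e^{y} + 3 B^{2} e^{2 y}
This must equal f(x, y) identically; expanded, f = 12 x^{2} - 8 x y + 24 x e^{y} - 8 y e^{y} + 12 e^{2 y}.
Matching coefficients of the independent functions:
  [x^{2}]:  3 A^{2} = 12
  [x y]:  - 2 A^{2} = -8
  [x e^{y}]:  6 A B = 24
  [y e^{y}]:  - 2 A B = -8
  [e^{2 y}]:  3 B^{2} = 12
These equations allow (A, B) = (-2, -2) or (2, 2).
Impose the point condition(s):
  u(0, 0) = 2  ⟹  B = 2
Only A = 2, B = 2 satisfies everything.
Hence u(x, y) = 2 x y + 2 e^{y}.

Answer: u(x, y) = 2 x y + 2 e^{y}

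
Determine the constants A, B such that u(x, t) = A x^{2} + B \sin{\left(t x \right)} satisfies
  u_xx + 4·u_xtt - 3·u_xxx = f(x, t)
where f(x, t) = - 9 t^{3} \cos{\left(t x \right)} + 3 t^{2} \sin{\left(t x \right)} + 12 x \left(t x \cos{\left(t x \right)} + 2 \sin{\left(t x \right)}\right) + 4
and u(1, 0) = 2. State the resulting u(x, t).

Substitute the ansatz u = A x^{2} + B \sin{\left(t x \right)} into the left-hand side.
Derivatives of the ansatz:
  u_xx = 2 A - B t^{2} \sin{\left(t x \right)}
  u_xtt = - B t x^{2} \cos{\left(t x \right)} - 2 B x \sin{\left(t x \right)}
  u_xxx = - B t^{3} \cos{\left(t x \right)}
Term by term:
  u_xx = 2 A - B t^{2} \sin{\left(t x \right)}
  4·u_xtt = - 4 B t x^{2} \cos{\left(t x \right)} - 8 B x \sin{\left(t x \right)}
  -3·u_xxx = 3 B t^{3} \cos{\left(t x \right)}
So the left-hand side equals
  2 A + 3 B t^{3} \cos{\left(t x \right)} - B t^{2} \sin{\left(t x \right)} - 4 B t x^{2} \cos{\left(t x \right)} - 8 B x \sin{\left(t x \right)}
This must equal f(x, t) identically; expanded, f = - 9 t^{3} \cos{\left(t x \right)} + 3 t^{2} \sin{\left(t x \right)} + 12 t x^{2} \cos{\left(t x \right)} + 24 x \sin{\left(t x \right)} + 4.
Matching coefficients of the independent functions:
  [constant term]:  2 A = 4
  [t^{2} \sin{\left(t x \right)}]:  - B = 3
  [t^{3} \cos{\left(t x \right)}]:  3 B = -9
  [x \sin{\left(t x \right)}]:  - 8 B = 24
  [t x^{2} \cos{\left(t x \right)}]:  - 4 B = 12
Solving: A = 2, B = -3.
Check against the point condition:
  u(1, 0) = 2  ⟹  A = 2  ✓
Hence u(x, t) = 2 x^{2} - 3 \sin{\left(t x \right)}.

Answer: u(x, t) = 2 x^{2} - 3 \sin{\left(t x \right)}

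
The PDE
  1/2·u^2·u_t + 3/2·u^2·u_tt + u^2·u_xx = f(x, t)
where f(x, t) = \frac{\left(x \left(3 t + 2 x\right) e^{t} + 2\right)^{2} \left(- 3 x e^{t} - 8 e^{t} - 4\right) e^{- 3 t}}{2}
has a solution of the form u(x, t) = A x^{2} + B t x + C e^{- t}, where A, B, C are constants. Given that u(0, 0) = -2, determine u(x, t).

Answer: u(x, t) = - 3 t x - 2 x^{2} - 2 e^{- t}

Derivation:
Substitute the ansatz u = A x^{2} + B t x + C e^{- t} into the left-hand side.
Derivatives of the ansatz:
  u_t = B x - C e^{- t}
  u_tt = C e^{- t}
  u_xx = 2 A
Term by term:
  1/2·u^2·u_t = \frac{A^{2} B x^{5}}{2} - \frac{A^{2} C x^{4} e^{- t}}{2} + A B^{2} t x^{4} - A B C t x^{3} e^{- t} + A B C x^{3} e^{- t} - A C^{2} x^{2} e^{- 2 t} + \frac{B^{3} t^{2} x^{3}}{2} - \frac{B^{2} C t^{2} x^{2} e^{- t}}{2} + B^{2} C t x^{2} e^{- t} - B C^{2} t x e^{- 2 t} + \frac{B C^{2} x e^{- 2 t}}{2} - \frac{C^{3} e^{- 3 t}}{2}
  3/2·u^2·u_tt = \frac{3 A^{2} C x^{4} e^{- t}}{2} + 3 A B C t x^{3} e^{- t} + 3 A C^{2} x^{2} e^{- 2 t} + \frac{3 B^{2} C t^{2} x^{2} e^{- t}}{2} + 3 B C^{2} t x e^{- 2 t} + \frac{3 C^{3} e^{- 3 t}}{2}
  u^2·u_xx = 2 A^{3} x^{4} + 4 A^{2} B t x^{3} + 4 A^{2} C x^{2} e^{- t} + 2 A B^{2} t^{2} x^{2} + 4 A B C t x e^{- t} + 2 A C^{2} e^{- 2 t}
So the left-hand side equals
  2 A^{3} x^{4} + 4 A^{2} B t x^{3} + \frac{A^{2} B x^{5}}{2} + A^{2} C x^{4} e^{- t} + 4 A^{2} C x^{2} e^{- t} + 2 A B^{2} t^{2} x^{2} + A B^{2} t x^{4} + 2 A B C t x^{3} e^{- t} + 4 A B C t x e^{- t} + A B C x^{3} e^{- t} + 2 A C^{2} x^{2} e^{- 2 t} + 2 A C^{2} e^{- 2 t} + \frac{B^{3} t^{2} x^{3}}{2} + B^{2} C t^{2} x^{2} e^{- t} + B^{2} C t x^{2} e^{- t} + 2 B C^{2} t x e^{- 2 t} + \frac{B C^{2} x e^{- 2 t}}{2} + C^{3} e^{- 3 t}
This must equal f(x, t) identically; expanded, f = - \frac{27 t^{2} x^{3}}{2} - 36 t^{2} x^{2} - 18 t^{2} x^{2} e^{- t} - 18 t x^{4} - 48 t x^{3} - 24 t x^{3} e^{- t} - 18 t x^{2} e^{- t} - 48 t x e^{- t} - 24 t x e^{- 2 t} - 6 x^{5} - 16 x^{4} - 8 x^{4} e^{- t} - 12 x^{3} e^{- t} - 32 x^{2} e^{- t} - 16 x^{2} e^{- 2 t} - 6 x e^{- 2 t} - 16 e^{- 2 t} - 8 e^{- 3 t}.
Matching coefficients of the independent functions:
(each divided by its leading coefficient; functions giving the same equation are listed together)
  [x^{4}]:  A^{3} + 8 = 0
  [x^{5}, t x^{3}]:  A^{2} B + 12 = 0
  [t x^{4}, t^{2} x^{2}]:  A B^{2} + 18 = 0
  [t^{2} x^{3}]:  B^{3} + 27 = 0
  [x e^{- 2 t}, t x e^{- 2 t}]:  B C^{2} + 12 = 0
  [x^{2} e^{- 2 t}, e^{- 2 t}]:  A C^{2} + 8 = 0
  [x^{2} e^{- t}, x^{4} e^{- t}]:  A^{2} C + 8 = 0
  [x^{3} e^{- t}, t x e^{- t}, t x^{3} e^{- t}]:  A B C + 12 = 0
  [t x^{2} e^{- t}, t^{2} x^{2} e^{- t}]:  B^{2} C + 18 = 0
  [e^{- 3 t}]:  C^{3} + 8 = 0
Solving: A = -2, B = -3, C = -2.
Check against the point condition:
  u(0, 0) = -2  ⟹  C = -2  ✓
Hence u(x, t) = - 3 t x - 2 x^{2} - 2 e^{- t}.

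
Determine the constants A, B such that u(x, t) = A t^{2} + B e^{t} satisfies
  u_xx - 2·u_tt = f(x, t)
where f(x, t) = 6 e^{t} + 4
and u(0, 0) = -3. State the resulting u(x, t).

Answer: u(x, t) = - t^{2} - 3 e^{t}

Derivation:
Substitute the ansatz u = A t^{2} + B e^{t} into the left-hand side.
Derivatives of the ansatz:
  u_xx = 0
  u_tt = 2 A + B e^{t}
Term by term:
  u_xx = 0
  -2·u_tt = - 4 A - 2 B e^{t}
So the left-hand side equals
  - 4 A - 2 B e^{t}
This must equal f(x, t) = 6 e^{t} + 4 identically.
Matching coefficients of the independent functions:
  [constant term]:  - 4 A = 4
  [e^{t}]:  - 2 B = 6
Solving: A = -1, B = -3.
Check against the point condition:
  u(0, 0) = -3  ⟹  B = -3  ✓
Hence u(x, t) = - t^{2} - 3 e^{t}.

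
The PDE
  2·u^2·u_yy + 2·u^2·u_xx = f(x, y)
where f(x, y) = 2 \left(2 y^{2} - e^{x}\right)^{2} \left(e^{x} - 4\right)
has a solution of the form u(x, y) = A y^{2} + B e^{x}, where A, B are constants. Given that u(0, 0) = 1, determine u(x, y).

Answer: u(x, y) = - 2 y^{2} + e^{x}

Derivation:
Substitute the ansatz u = A y^{2} + B e^{x} into the left-hand side.
Derivatives of the ansatz:
  u_yy = 2 A
  u_xx = B e^{x}
Term by term:
  2·u^2·u_yy = 4 A^{3} y^{4} + 8 A^{2} B y^{2} e^{x} + 4 A B^{2} e^{2 x}
  2·u^2·u_xx = 2 A^{2} B y^{4} e^{x} + 4 A B^{2} y^{2} e^{2 x} + 2 B^{3} e^{3 x}
So the left-hand side equals
  4 A^{3} y^{4} + 2 A^{2} B y^{4} e^{x} + 8 A^{2} B y^{2} e^{x} + 4 A B^{2} y^{2} e^{2 x} + 4 A B^{2} e^{2 x} + 2 B^{3} e^{3 x}
This must equal f(x, y) identically; expanded, f = 8 y^{4} e^{x} - 32 y^{4} - 8 y^{2} e^{2 x} + 32 y^{2} e^{x} + 2 e^{3 x} - 8 e^{2 x}.
Matching coefficients of the independent functions:
  [y^{4}]:  4 A^{3} = -32
  [y^{2} e^{x}]:  8 A^{2} B = 32
  [y^{2} e^{2 x}, e^{2 x}]:  4 A B^{2} = -8
  [y^{4} e^{x}]:  2 A^{2} B = 8
  [e^{3 x}]:  2 B^{3} = 2
Solving: A = -2, B = 1.
Check against the point condition:
  u(0, 0) = 1  ⟹  B = 1  ✓
Hence u(x, y) = - 2 y^{2} + e^{x}.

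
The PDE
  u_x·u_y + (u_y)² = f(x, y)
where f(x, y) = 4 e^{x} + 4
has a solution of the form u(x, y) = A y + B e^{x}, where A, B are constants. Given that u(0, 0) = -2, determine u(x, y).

Substitute the ansatz u = A y + B e^{x} into the left-hand side.
Derivatives of the ansatz:
  u_x = B e^{x}
  u_y = A
Term by term:
  u_x·u_y = A B e^{x}
  (u_y)² = A^{2}
So the left-hand side equals
  A^{2} + A B e^{x}
This must equal f(x, y) = 4 e^{x} + 4 identically.
Matching coefficients of the independent functions:
  [constant term]:  A^{2} = 4
  [e^{x}]:  A B = 4
These equations allow (A, B) = (-2, -2) or (2, 2).
Impose the point condition(s):
  u(0, 0) = -2  ⟹  B = -2
Only A = -2, B = -2 satisfies everything.
Hence u(x, y) = - 2 y - 2 e^{x}.

Answer: u(x, y) = - 2 y - 2 e^{x}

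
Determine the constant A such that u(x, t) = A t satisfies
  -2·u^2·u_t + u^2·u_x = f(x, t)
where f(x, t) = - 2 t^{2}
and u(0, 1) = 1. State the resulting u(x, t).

Substitute the ansatz u = A t into the left-hand side.
Derivatives of the ansatz:
  u_t = A
  u_x = 0
Term by term:
  -2·u^2·u_t = - 2 A^{3} t^{2}
  u^2·u_x = 0
So the left-hand side equals
  - 2 A^{3} t^{2}
This must equal f(x, t) = - 2 t^{2} identically.
Matching coefficients of the independent functions:
  [t^{2}]:  - 2 A^{3} = -2
Solving: A = 1.
Check against the point condition:
  u(0, 1) = 1  ⟹  A = 1  ✓
Hence u(x, t) = t.

Answer: u(x, t) = t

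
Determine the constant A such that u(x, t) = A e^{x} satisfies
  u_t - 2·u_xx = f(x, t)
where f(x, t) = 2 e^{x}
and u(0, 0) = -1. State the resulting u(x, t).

Answer: u(x, t) = - e^{x}

Derivation:
Substitute the ansatz u = A e^{x} into the left-hand side.
Derivatives of the ansatz:
  u_t = 0
  u_xx = A e^{x}
Term by term:
  u_t = 0
  -2·u_xx = - 2 A e^{x}
So the left-hand side equals
  - 2 A e^{x}
This must equal f(x, t) = 2 e^{x} identically.
Matching coefficients of the independent functions:
  [e^{x}]:  - 2 A = 2
Solving: A = -1.
Check against the point condition:
  u(0, 0) = -1  ⟹  A = -1  ✓
Hence u(x, t) = - e^{x}.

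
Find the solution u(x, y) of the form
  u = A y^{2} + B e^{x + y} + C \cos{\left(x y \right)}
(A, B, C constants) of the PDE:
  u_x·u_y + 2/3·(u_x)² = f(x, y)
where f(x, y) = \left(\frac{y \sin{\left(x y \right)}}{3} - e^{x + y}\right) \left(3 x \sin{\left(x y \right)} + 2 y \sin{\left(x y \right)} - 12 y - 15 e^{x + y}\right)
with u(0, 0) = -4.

Substitute the ansatz u = A y^{2} + B e^{x + y} + C \cos{\left(x y \right)} into the left-hand side.
Derivatives of the ansatz:
  u_x = B e^{x} e^{y} - C y \sin{\left(x y \right)}
  u_y = 2 A y + B e^{x} e^{y} - C x \sin{\left(x y \right)}
Term by term:
  u_x·u_y = 2 A B y e^{x} e^{y} - 2 A C y^{2} \sin{\left(x y \right)} + B^{2} e^{2 x} e^{2 y} - B C x e^{x} e^{y} \sin{\left(x y \right)} - B C y e^{x} e^{y} \sin{\left(x y \right)} + C^{2} x y \sin^{2}{\left(x y \right)}
  2/3·(u_x)² = \frac{2 B^{2} e^{2 x} e^{2 y}}{3} - \frac{4 B C y e^{x} e^{y} \sin{\left(x y \right)}}{3} + \frac{2 C^{2} y^{2} \sin^{2}{\left(x y \right)}}{3}
So the left-hand side equals
  2 A B y e^{x} e^{y} - 2 A C y^{2} \sin{\left(x y \right)} + \frac{5 B^{2} e^{2 x} e^{2 y}}{3} - B C x e^{x} e^{y} \sin{\left(x y \right)} - \frac{7 B C y e^{x} e^{y} \sin{\left(x y \right)}}{3} + C^{2} x y \sin^{2}{\left(x y \right)} + \frac{2 C^{2} y^{2} \sin^{2}{\left(x y \right)}}{3}
This must equal f(x, y) identically; expanded, f = x y \sin^{2}{\left(x y \right)} - 3 x e^{x} e^{y} \sin{\left(x y \right)} + \frac{2 y^{2} \sin^{2}{\left(x y \right)}}{3} - 4 y^{2} \sin{\left(x y \right)} - 7 y e^{x} e^{y} \sin{\left(x y \right)} + 12 y e^{x} e^{y} + 15 e^{2 x} e^{2 y}.
Matching coefficients of the independent functions:
  [y^{2} \sin{\left(x y \right)}]:  - 2 A C = -4
  [y^{2} \sin^{2}{\left(x y \right)}]:  \frac{2 C^{2}}{3} = \frac{2}{3}
  [e^{2 x} e^{2 y}]:  \frac{5 B^{2}}{3} = 15
  [x y \sin^{2}{\left(x y \right)}]:  C^{2} = 1
  [y e^{x} e^{y}]:  2 A B = 12
  [x e^{x} e^{y} \sin{\left(x y \right)}]:  - B C = -3
  [y e^{x} e^{y} \sin{\left(x y \right)}]:  - \frac{7 B C}{3} = -7
These equations allow (A, B, C) = (-2, -3, -1) or (2, 3, 1).
Impose the point condition(s):
  u(0, 0) = -4  ⟹  B + C = -4
Only A = -2, B = -3, C = -1 satisfies everything.
Hence u(x, y) = - 2 y^{2} - 3 e^{x + y} - \cos{\left(x y \right)}.

Answer: u(x, y) = - 2 y^{2} - 3 e^{x + y} - \cos{\left(x y \right)}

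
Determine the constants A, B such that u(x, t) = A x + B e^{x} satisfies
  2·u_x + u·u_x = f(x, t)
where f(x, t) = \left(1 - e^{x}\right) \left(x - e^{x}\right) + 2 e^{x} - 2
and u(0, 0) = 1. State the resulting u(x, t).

Substitute the ansatz u = A x + B e^{x} into the left-hand side.
Derivatives of the ansatz:
  u_x = A + B e^{x}
Term by term:
  2·u_x = 2 A + 2 B e^{x}
  u·u_x = A^{2} x + A B x e^{x} + A B e^{x} + B^{2} e^{2 x}
So the left-hand side equals
  A^{2} x + A B x e^{x} + A B e^{x} + 2 A + B^{2} e^{2 x} + 2 B e^{x}
This must equal f(x, t) identically; expanded, f = - x e^{x} + x + e^{2 x} + e^{x} - 2.
Matching coefficients of the independent functions:
  [constant term]:  2 A = -2
  [x]:  A^{2} = 1
  [x e^{x}]:  A B = -1
  [e^{x}]:  A B + 2 B = 1
  [e^{2 x}]:  B^{2} = 1
Solving: A = -1, B = 1.
Check against the point condition:
  u(0, 0) = 1  ⟹  B = 1  ✓
Hence u(x, t) = - x + e^{x}.

Answer: u(x, t) = - x + e^{x}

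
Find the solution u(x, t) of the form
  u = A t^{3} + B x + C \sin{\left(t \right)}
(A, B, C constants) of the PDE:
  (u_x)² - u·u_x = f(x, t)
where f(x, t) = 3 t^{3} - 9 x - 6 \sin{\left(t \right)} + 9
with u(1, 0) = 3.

Substitute the ansatz u = A t^{3} + B x + C \sin{\left(t \right)} into the left-hand side.
Derivatives of the ansatz:
  u_x = B
Term by term:
  (u_x)² = B^{2}
  -u·u_x = - A B t^{3} - B^{2} x - B C \sin{\left(t \right)}
So the left-hand side equals
  - A B t^{3} - B^{2} x + B^{2} - B C \sin{\left(t \right)}
This must equal f(x, t) = 3 t^{3} - 9 x - 6 \sin{\left(t \right)} + 9 identically.
Matching coefficients of the independent functions:
  [constant term]:  B^{2} = 9
  [t^{3}]:  - A B = 3
  [x]:  - B^{2} = -9
  [\sin{\left(t \right)}]:  - B C = -6
These equations allow (A, B, C) = (-1, 3, 2) or (1, -3, -2).
Impose the point condition(s):
  u(1, 0) = 3  ⟹  B = 3
Only A = -1, B = 3, C = 2 satisfies everything.
Hence u(x, t) = - t^{3} + 3 x + 2 \sin{\left(t \right)}.

Answer: u(x, t) = - t^{3} + 3 x + 2 \sin{\left(t \right)}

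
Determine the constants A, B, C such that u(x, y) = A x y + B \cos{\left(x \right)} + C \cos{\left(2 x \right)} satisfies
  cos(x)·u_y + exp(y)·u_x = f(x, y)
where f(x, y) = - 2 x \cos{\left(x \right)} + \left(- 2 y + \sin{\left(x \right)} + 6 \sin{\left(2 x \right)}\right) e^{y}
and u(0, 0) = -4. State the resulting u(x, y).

Answer: u(x, y) = - 2 x y - \cos{\left(x \right)} - 3 \cos{\left(2 x \right)}

Derivation:
Substitute the ansatz u = A x y + B \cos{\left(x \right)} + C \cos{\left(2 x \right)} into the left-hand side.
Derivatives of the ansatz:
  u_y = A x
  u_x = A y - B \sin{\left(x \right)} - 2 C \sin{\left(2 x \right)}
Term by term:
  cos(x)·u_y = A x \cos{\left(x \right)}
  exp(y)·u_x = A y e^{y} - B e^{y} \sin{\left(x \right)} - 2 C e^{y} \sin{\left(2 x \right)}
So the left-hand side equals
  A x \cos{\left(x \right)} + A y e^{y} - B e^{y} \sin{\left(x \right)} - 2 C e^{y} \sin{\left(2 x \right)}
This must equal f(x, y) identically; expanded, f = - 2 x \cos{\left(x \right)} - 2 y e^{y} + e^{y} \sin{\left(x \right)} + 6 e^{y} \sin{\left(2 x \right)}.
Matching coefficients of the independent functions:
  [x \cos{\left(x \right)}, y e^{y}]:  A = -2
  [e^{y} \sin{\left(x \right)}]:  - B = 1
  [e^{y} \sin{\left(2 x \right)}]:  - 2 C = 6
Solving: A = -2, B = -1, C = -3.
Check against the point condition:
  u(0, 0) = -4  ⟹  B + C = -4  ✓
Hence u(x, y) = - 2 x y - \cos{\left(x \right)} - 3 \cos{\left(2 x \right)}.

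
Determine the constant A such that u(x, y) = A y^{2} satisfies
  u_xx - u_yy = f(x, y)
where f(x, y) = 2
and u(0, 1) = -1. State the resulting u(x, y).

Answer: u(x, y) = - y^{2}

Derivation:
Substitute the ansatz u = A y^{2} into the left-hand side.
Derivatives of the ansatz:
  u_xx = 0
  u_yy = 2 A
Term by term:
  u_xx = 0
  -u_yy = - 2 A
So the left-hand side equals
  - 2 A
This must equal f(x, y) = 2 identically.
Matching coefficients of the independent functions:
  [constant term]:  - 2 A = 2
Solving: A = -1.
Check against the point condition:
  u(0, 1) = -1  ⟹  A = -1  ✓
Hence u(x, y) = - y^{2}.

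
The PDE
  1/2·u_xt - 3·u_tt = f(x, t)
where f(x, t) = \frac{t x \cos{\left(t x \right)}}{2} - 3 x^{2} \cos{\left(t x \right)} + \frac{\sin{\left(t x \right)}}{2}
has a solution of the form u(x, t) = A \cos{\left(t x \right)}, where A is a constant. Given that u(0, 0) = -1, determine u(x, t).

Substitute the ansatz u = A \cos{\left(t x \right)} into the left-hand side.
Derivatives of the ansatz:
  u_xt = - A t x \cos{\left(t x \right)} - A \sin{\left(t x \right)}
  u_tt = - A x^{2} \cos{\left(t x \right)}
Term by term:
  1/2·u_xt = - \frac{A t x \cos{\left(t x \right)}}{2} - \frac{A \sin{\left(t x \right)}}{2}
  -3·u_tt = 3 A x^{2} \cos{\left(t x \right)}
So the left-hand side equals
  - \frac{A t x \cos{\left(t x \right)}}{2} + 3 A x^{2} \cos{\left(t x \right)} - \frac{A \sin{\left(t x \right)}}{2}
This must equal f(x, t) = \frac{t x \cos{\left(t x \right)}}{2} - 3 x^{2} \cos{\left(t x \right)} + \frac{\sin{\left(t x \right)}}{2} identically.
Matching coefficients of the independent functions:
  [x^{2} \cos{\left(t x \right)}]:  3 A = -3
  [t x \cos{\left(t x \right)}, \sin{\left(t x \right)}]:  - \frac{A}{2} = \frac{1}{2}
Solving: A = -1.
Check against the point condition:
  u(0, 0) = -1  ⟹  A = -1  ✓
Hence u(x, t) = - \cos{\left(t x \right)}.

Answer: u(x, t) = - \cos{\left(t x \right)}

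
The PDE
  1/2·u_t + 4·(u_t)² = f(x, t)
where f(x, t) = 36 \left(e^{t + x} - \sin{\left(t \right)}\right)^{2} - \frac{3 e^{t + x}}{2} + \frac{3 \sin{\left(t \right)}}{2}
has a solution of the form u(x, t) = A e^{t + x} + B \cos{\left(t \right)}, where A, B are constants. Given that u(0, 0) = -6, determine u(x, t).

Substitute the ansatz u = A e^{t + x} + B \cos{\left(t \right)} into the left-hand side.
Derivatives of the ansatz:
  u_t = A e^{t} e^{x} - B \sin{\left(t \right)}
Term by term:
  1/2·u_t = \frac{A e^{t} e^{x}}{2} - \frac{B \sin{\left(t \right)}}{2}
  4·(u_t)² = 4 A^{2} e^{2 t} e^{2 x} - 8 A B e^{t} e^{x} \sin{\left(t \right)} + 4 B^{2} \sin^{2}{\left(t \right)}
So the left-hand side equals
  4 A^{2} e^{2 t} e^{2 x} - 8 A B e^{t} e^{x} \sin{\left(t \right)} + \frac{A e^{t} e^{x}}{2} + 4 B^{2} \sin^{2}{\left(t \right)} - \frac{B \sin{\left(t \right)}}{2}
This must equal f(x, t) identically; expanded, f = 36 e^{2 t} e^{2 x} - 72 e^{t} e^{x} \sin{\left(t \right)} - \frac{3 e^{t} e^{x}}{2} + 36 \sin^{2}{\left(t \right)} + \frac{3 \sin{\left(t \right)}}{2}.
Matching coefficients of the independent functions:
  [e^{t} e^{x}]:  \frac{A}{2} = - \frac{3}{2}
  [e^{2 t} e^{2 x}]:  4 A^{2} = 36
  [e^{t} e^{x} \sin{\left(t \right)}]:  - 8 A B = -72
  [\sin{\left(t \right)}]:  - \frac{B}{2} = \frac{3}{2}
  [\sin^{2}{\left(t \right)}]:  4 B^{2} = 36
Solving: A = -3, B = -3.
Check against the point condition:
  u(0, 0) = -6  ⟹  A + B = -6  ✓
Hence u(x, t) = - 3 e^{t + x} - 3 \cos{\left(t \right)}.

Answer: u(x, t) = - 3 e^{t + x} - 3 \cos{\left(t \right)}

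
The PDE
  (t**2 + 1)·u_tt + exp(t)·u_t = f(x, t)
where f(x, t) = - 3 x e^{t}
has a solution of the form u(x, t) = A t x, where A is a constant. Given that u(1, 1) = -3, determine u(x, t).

Substitute the ansatz u = A t x into the left-hand side.
Derivatives of the ansatz:
  u_tt = 0
  u_t = A x
Term by term:
  (t**2 + 1)·u_tt = 0
  exp(t)·u_t = A x e^{t}
So the left-hand side equals
  A x e^{t}
This must equal f(x, t) = - 3 x e^{t} identically.
Matching coefficients of the independent functions:
  [x e^{t}]:  A = -3
Solving: A = -3.
Check against the point condition:
  u(1, 1) = -3  ⟹  A = -3  ✓
Hence u(x, t) = - 3 t x.

Answer: u(x, t) = - 3 t x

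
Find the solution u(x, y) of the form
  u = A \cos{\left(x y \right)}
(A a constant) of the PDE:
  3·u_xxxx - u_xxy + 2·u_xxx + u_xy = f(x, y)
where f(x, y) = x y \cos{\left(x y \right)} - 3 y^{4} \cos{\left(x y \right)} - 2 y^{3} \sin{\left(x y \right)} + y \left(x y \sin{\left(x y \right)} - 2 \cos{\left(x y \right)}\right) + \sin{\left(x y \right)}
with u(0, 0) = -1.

Substitute the ansatz u = A \cos{\left(x y \right)} into the left-hand side.
Derivatives of the ansatz:
  u_xxxx = A y^{4} \cos{\left(x y \right)}
  u_xxy = A x y^{2} \sin{\left(x y \right)} - 2 A y \cos{\left(x y \right)}
  u_xxx = A y^{3} \sin{\left(x y \right)}
  u_xy = - A x y \cos{\left(x y \right)} - A \sin{\left(x y \right)}
Term by term:
  3·u_xxxx = 3 A y^{4} \cos{\left(x y \right)}
  -u_xxy = - A x y^{2} \sin{\left(x y \right)} + 2 A y \cos{\left(x y \right)}
  2·u_xxx = 2 A y^{3} \sin{\left(x y \right)}
  u_xy = - A x y \cos{\left(x y \right)} - A \sin{\left(x y \right)}
So the left-hand side equals
  - A x y^{2} \sin{\left(x y \right)} - A x y \cos{\left(x y \right)} + 3 A y^{4} \cos{\left(x y \right)} + 2 A y^{3} \sin{\left(x y \right)} + 2 A y \cos{\left(x y \right)} - A \sin{\left(x y \right)}
This must equal f(x, y) identically; expanded, f = x y^{2} \sin{\left(x y \right)} + x y \cos{\left(x y \right)} - 3 y^{4} \cos{\left(x y \right)} - 2 y^{3} \sin{\left(x y \right)} - 2 y \cos{\left(x y \right)} + \sin{\left(x y \right)}.
Matching coefficients of the independent functions:
  [y \cos{\left(x y \right)}, y^{3} \sin{\left(x y \right)}]:  2 A = -2
  [y^{4} \cos{\left(x y \right)}]:  3 A = -3
  [x y \cos{\left(x y \right)}, x y^{2} \sin{\left(x y \right)}, \sin{\left(x y \right)}]:  - A = 1
Solving: A = -1.
Check against the point condition:
  u(0, 0) = -1  ⟹  A = -1  ✓
Hence u(x, y) = - \cos{\left(x y \right)}.

Answer: u(x, y) = - \cos{\left(x y \right)}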